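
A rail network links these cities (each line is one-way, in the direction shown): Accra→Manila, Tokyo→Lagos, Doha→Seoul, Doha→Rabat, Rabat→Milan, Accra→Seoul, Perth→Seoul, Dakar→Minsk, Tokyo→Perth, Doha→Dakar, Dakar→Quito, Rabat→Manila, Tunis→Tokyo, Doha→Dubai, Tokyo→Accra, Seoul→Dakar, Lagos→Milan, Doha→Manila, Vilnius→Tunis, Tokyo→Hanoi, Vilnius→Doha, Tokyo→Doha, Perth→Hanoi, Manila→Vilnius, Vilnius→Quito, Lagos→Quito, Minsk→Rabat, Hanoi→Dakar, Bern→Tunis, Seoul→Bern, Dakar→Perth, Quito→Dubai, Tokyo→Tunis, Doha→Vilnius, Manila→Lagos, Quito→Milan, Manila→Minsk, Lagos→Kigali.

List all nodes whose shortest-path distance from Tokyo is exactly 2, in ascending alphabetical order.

Level 0: Tokyo
Level 1: Accra, Doha, Hanoi, Lagos, Perth, Tunis
Level 2: Dakar, Dubai, Kigali, Manila, Milan, Quito, Rabat, Seoul, Vilnius
Level 3: Bern, Minsk

Dakar, Dubai, Kigali, Manila, Milan, Quito, Rabat, Seoul, Vilnius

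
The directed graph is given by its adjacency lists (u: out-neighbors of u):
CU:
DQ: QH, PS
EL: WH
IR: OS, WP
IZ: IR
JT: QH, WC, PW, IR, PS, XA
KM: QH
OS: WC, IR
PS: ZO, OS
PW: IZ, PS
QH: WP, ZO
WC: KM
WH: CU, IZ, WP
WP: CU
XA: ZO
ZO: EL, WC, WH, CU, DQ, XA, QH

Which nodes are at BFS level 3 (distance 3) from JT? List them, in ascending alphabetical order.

CU, DQ, EL, WH

Level 0: JT
Level 1: IR, PS, PW, QH, WC, XA
Level 2: IZ, KM, OS, WP, ZO
Level 3: CU, DQ, EL, WH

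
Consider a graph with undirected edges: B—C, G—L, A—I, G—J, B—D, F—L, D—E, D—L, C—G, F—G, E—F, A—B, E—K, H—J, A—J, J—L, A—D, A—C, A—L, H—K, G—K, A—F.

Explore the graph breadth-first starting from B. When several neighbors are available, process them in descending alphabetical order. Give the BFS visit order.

B → D → C → A → L → E → G → J → I → F → K → H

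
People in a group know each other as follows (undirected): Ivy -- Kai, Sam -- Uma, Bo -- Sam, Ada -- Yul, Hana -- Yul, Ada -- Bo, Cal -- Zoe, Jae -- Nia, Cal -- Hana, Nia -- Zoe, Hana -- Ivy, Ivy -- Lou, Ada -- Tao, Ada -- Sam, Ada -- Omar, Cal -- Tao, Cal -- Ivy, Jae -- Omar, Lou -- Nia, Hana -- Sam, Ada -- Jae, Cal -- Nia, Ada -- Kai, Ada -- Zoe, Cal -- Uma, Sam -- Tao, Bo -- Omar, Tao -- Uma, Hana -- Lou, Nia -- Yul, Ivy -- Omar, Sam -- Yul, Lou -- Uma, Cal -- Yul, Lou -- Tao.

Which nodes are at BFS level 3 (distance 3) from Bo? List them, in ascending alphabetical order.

Cal, Lou, Nia

Level 0: Bo
Level 1: Ada, Omar, Sam
Level 2: Hana, Ivy, Jae, Kai, Tao, Uma, Yul, Zoe
Level 3: Cal, Lou, Nia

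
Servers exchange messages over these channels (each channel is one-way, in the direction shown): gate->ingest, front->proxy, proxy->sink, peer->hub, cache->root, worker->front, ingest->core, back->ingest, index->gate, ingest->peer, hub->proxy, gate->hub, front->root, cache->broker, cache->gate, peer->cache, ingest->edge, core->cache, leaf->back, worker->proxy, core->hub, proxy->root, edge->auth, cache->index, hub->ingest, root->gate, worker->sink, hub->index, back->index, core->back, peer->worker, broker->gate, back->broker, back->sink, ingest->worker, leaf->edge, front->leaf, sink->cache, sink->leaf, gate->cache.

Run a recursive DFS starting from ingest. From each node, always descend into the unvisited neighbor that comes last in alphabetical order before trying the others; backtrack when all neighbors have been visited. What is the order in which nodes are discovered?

ingest → worker → sink → leaf → edge → auth → back → index → gate → hub → proxy → root → cache → broker → front → peer → core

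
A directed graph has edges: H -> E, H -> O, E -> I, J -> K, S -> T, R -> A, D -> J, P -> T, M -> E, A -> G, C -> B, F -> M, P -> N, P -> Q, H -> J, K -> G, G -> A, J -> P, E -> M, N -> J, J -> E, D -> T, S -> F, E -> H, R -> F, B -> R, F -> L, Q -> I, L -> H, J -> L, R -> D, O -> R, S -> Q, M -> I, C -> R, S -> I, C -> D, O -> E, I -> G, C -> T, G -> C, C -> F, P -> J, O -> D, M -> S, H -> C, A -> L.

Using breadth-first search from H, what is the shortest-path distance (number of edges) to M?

Level 0: H
Level 1: C, E, J, O
Level 2: B, D, F, I, K, L, M, P, R, T
Level 3: A, G, N, Q, S
M first appears at level 2.

2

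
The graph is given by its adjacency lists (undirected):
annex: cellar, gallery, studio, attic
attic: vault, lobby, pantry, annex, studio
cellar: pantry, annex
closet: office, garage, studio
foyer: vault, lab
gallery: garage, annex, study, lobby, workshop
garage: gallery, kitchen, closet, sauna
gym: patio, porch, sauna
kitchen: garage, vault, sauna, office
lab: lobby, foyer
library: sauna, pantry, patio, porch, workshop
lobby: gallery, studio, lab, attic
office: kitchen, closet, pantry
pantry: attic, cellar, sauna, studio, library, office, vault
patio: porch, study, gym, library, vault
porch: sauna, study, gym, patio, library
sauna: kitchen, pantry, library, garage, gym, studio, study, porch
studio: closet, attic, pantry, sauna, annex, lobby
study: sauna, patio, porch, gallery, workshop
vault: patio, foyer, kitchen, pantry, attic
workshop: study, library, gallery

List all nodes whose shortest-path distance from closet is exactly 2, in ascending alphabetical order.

annex, attic, gallery, kitchen, lobby, pantry, sauna

Level 0: closet
Level 1: garage, office, studio
Level 2: annex, attic, gallery, kitchen, lobby, pantry, sauna
Level 3: cellar, gym, lab, library, porch, study, vault, workshop
Level 4: foyer, patio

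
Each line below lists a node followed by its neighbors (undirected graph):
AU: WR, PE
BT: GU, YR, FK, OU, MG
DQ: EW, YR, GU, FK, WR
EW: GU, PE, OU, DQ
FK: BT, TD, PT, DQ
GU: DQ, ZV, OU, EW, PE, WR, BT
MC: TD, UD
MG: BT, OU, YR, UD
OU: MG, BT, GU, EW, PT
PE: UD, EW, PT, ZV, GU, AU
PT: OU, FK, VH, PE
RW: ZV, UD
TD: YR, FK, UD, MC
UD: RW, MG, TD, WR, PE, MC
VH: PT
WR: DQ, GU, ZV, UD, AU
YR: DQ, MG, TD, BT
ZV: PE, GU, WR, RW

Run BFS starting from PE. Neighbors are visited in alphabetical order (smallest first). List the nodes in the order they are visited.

Visit PE; enqueue AU, EW, GU, PT, UD, ZV → queue [AU, EW, GU, PT, UD, ZV]
Visit AU; enqueue WR → queue [EW, GU, PT, UD, ZV, WR]
Visit EW; enqueue DQ, OU → queue [GU, PT, UD, ZV, WR, DQ, OU]
Visit GU; enqueue BT → queue [PT, UD, ZV, WR, DQ, OU, BT]
Visit PT; enqueue FK, VH → queue [UD, ZV, WR, DQ, OU, BT, FK, VH]
Visit UD; enqueue MC, MG, RW, TD → queue [ZV, WR, DQ, OU, BT, FK, VH, MC, MG, RW, TD]
Visit ZV → queue [WR, DQ, OU, BT, FK, VH, MC, MG, RW, TD]
Visit WR → queue [DQ, OU, BT, FK, VH, MC, MG, RW, TD]
Visit DQ; enqueue YR → queue [OU, BT, FK, VH, MC, MG, RW, TD, YR]
Visit OU → queue [BT, FK, VH, MC, MG, RW, TD, YR]
Visit BT → queue [FK, VH, MC, MG, RW, TD, YR]
Visit FK → queue [VH, MC, MG, RW, TD, YR]
Visit VH → queue [MC, MG, RW, TD, YR]
Visit MC → queue [MG, RW, TD, YR]
Visit MG → queue [RW, TD, YR]
Visit RW → queue [TD, YR]
Visit TD → queue [YR]
Visit YR → queue []

PE, AU, EW, GU, PT, UD, ZV, WR, DQ, OU, BT, FK, VH, MC, MG, RW, TD, YR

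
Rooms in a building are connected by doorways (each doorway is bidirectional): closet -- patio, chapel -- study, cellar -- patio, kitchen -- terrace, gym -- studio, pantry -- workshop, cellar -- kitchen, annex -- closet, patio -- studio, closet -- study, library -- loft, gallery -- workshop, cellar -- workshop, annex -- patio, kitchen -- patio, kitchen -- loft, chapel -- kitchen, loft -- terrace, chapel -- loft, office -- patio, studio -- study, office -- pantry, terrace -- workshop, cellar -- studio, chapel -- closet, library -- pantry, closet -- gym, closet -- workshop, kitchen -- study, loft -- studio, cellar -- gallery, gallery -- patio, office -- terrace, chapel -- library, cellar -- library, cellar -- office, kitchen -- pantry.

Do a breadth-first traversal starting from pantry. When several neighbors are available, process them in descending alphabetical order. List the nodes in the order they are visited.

Visit pantry; enqueue workshop, office, library, kitchen → queue [workshop, office, library, kitchen]
Visit workshop; enqueue terrace, gallery, closet, cellar → queue [office, library, kitchen, terrace, gallery, closet, cellar]
Visit office; enqueue patio → queue [library, kitchen, terrace, gallery, closet, cellar, patio]
Visit library; enqueue loft, chapel → queue [kitchen, terrace, gallery, closet, cellar, patio, loft, chapel]
Visit kitchen; enqueue study → queue [terrace, gallery, closet, cellar, patio, loft, chapel, study]
Visit terrace → queue [gallery, closet, cellar, patio, loft, chapel, study]
Visit gallery → queue [closet, cellar, patio, loft, chapel, study]
Visit closet; enqueue gym, annex → queue [cellar, patio, loft, chapel, study, gym, annex]
Visit cellar; enqueue studio → queue [patio, loft, chapel, study, gym, annex, studio]
Visit patio → queue [loft, chapel, study, gym, annex, studio]
Visit loft → queue [chapel, study, gym, annex, studio]
Visit chapel → queue [study, gym, annex, studio]
Visit study → queue [gym, annex, studio]
Visit gym → queue [annex, studio]
Visit annex → queue [studio]
Visit studio → queue []

pantry → workshop → office → library → kitchen → terrace → gallery → closet → cellar → patio → loft → chapel → study → gym → annex → studio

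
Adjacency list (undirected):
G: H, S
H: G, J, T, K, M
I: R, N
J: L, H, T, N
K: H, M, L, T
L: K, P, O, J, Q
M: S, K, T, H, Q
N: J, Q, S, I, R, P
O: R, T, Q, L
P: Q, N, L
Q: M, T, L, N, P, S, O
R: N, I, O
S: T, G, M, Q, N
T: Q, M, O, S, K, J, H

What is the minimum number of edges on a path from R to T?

Level 0: R
Level 1: I, N, O
Level 2: J, L, P, Q, S, T
Level 3: G, H, K, M
T first appears at level 2.

2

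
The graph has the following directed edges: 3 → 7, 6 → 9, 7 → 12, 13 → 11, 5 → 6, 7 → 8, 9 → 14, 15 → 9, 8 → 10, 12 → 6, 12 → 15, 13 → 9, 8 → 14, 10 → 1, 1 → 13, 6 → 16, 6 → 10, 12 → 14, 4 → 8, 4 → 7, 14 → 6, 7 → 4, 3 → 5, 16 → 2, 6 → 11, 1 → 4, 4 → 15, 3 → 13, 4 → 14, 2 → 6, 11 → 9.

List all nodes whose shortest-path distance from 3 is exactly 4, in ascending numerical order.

1, 2

Level 0: 3
Level 1: 5, 7, 13
Level 2: 4, 6, 8, 9, 11, 12
Level 3: 10, 14, 15, 16
Level 4: 1, 2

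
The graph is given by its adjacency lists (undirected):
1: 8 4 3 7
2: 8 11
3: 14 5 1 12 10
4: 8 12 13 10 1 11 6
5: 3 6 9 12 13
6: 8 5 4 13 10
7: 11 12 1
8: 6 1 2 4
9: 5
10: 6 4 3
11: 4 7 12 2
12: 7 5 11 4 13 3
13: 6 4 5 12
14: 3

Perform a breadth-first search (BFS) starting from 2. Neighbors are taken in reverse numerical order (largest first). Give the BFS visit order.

2 11 8 12 7 4 6 1 13 5 3 10 9 14

Visit 2; enqueue 11, 8 → queue [11, 8]
Visit 11; enqueue 12, 7, 4 → queue [8, 12, 7, 4]
Visit 8; enqueue 6, 1 → queue [12, 7, 4, 6, 1]
Visit 12; enqueue 13, 5, 3 → queue [7, 4, 6, 1, 13, 5, 3]
Visit 7 → queue [4, 6, 1, 13, 5, 3]
Visit 4; enqueue 10 → queue [6, 1, 13, 5, 3, 10]
Visit 6 → queue [1, 13, 5, 3, 10]
Visit 1 → queue [13, 5, 3, 10]
Visit 13 → queue [5, 3, 10]
Visit 5; enqueue 9 → queue [3, 10, 9]
Visit 3; enqueue 14 → queue [10, 9, 14]
Visit 10 → queue [9, 14]
Visit 9 → queue [14]
Visit 14 → queue []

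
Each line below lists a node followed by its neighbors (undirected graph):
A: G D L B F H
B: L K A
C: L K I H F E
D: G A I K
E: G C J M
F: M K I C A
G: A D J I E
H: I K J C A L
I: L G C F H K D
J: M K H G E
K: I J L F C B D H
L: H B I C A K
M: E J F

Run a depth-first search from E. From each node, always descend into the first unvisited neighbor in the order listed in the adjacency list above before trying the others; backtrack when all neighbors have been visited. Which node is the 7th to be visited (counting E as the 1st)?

Visit E
E → G
G → A
A → D
D → I
I → L
L → H
H → K
K → J
J → M
M → F
F → C
K → B

Visit order: E, G, A, D, I, L, H, K, J, M, F, C, B

H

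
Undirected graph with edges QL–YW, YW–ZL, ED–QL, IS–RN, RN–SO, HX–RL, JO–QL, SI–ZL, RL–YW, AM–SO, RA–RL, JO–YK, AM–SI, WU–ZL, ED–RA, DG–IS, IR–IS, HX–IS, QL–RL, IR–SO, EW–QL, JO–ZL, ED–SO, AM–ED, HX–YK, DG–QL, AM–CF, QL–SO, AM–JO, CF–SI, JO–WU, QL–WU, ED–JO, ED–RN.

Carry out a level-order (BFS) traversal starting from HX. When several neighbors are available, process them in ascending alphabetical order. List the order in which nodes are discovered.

HX IS RL YK DG IR RN QL RA YW JO SO ED EW WU ZL AM SI CF

Visit HX; enqueue IS, RL, YK → queue [IS, RL, YK]
Visit IS; enqueue DG, IR, RN → queue [RL, YK, DG, IR, RN]
Visit RL; enqueue QL, RA, YW → queue [YK, DG, IR, RN, QL, RA, YW]
Visit YK; enqueue JO → queue [DG, IR, RN, QL, RA, YW, JO]
Visit DG → queue [IR, RN, QL, RA, YW, JO]
Visit IR; enqueue SO → queue [RN, QL, RA, YW, JO, SO]
Visit RN; enqueue ED → queue [QL, RA, YW, JO, SO, ED]
Visit QL; enqueue EW, WU → queue [RA, YW, JO, SO, ED, EW, WU]
Visit RA → queue [YW, JO, SO, ED, EW, WU]
Visit YW; enqueue ZL → queue [JO, SO, ED, EW, WU, ZL]
Visit JO; enqueue AM → queue [SO, ED, EW, WU, ZL, AM]
Visit SO → queue [ED, EW, WU, ZL, AM]
Visit ED → queue [EW, WU, ZL, AM]
Visit EW → queue [WU, ZL, AM]
Visit WU → queue [ZL, AM]
Visit ZL; enqueue SI → queue [AM, SI]
Visit AM; enqueue CF → queue [SI, CF]
Visit SI → queue [CF]
Visit CF → queue []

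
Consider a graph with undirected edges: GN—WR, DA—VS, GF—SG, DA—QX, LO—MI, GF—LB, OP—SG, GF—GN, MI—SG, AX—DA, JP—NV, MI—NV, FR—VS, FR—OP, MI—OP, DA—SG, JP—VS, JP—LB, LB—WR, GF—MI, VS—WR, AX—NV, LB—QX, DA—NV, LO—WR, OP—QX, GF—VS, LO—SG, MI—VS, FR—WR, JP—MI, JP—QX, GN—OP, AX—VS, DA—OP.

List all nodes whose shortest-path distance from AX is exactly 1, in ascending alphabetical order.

DA, NV, VS

Level 0: AX
Level 1: DA, NV, VS
Level 2: FR, GF, JP, MI, OP, QX, SG, WR
Level 3: GN, LB, LO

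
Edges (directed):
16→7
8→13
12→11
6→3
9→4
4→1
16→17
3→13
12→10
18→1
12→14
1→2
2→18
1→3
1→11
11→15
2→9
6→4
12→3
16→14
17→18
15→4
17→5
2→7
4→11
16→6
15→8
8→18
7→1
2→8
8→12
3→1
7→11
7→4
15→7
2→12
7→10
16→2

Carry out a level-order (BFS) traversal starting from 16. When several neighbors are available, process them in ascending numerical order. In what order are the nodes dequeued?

Visit 16; enqueue 2, 6, 7, 14, 17 → queue [2, 6, 7, 14, 17]
Visit 2; enqueue 8, 9, 12, 18 → queue [6, 7, 14, 17, 8, 9, 12, 18]
Visit 6; enqueue 3, 4 → queue [7, 14, 17, 8, 9, 12, 18, 3, 4]
Visit 7; enqueue 1, 10, 11 → queue [14, 17, 8, 9, 12, 18, 3, 4, 1, 10, 11]
Visit 14 → queue [17, 8, 9, 12, 18, 3, 4, 1, 10, 11]
Visit 17; enqueue 5 → queue [8, 9, 12, 18, 3, 4, 1, 10, 11, 5]
Visit 8; enqueue 13 → queue [9, 12, 18, 3, 4, 1, 10, 11, 5, 13]
Visit 9 → queue [12, 18, 3, 4, 1, 10, 11, 5, 13]
Visit 12 → queue [18, 3, 4, 1, 10, 11, 5, 13]
Visit 18 → queue [3, 4, 1, 10, 11, 5, 13]
Visit 3 → queue [4, 1, 10, 11, 5, 13]
Visit 4 → queue [1, 10, 11, 5, 13]
Visit 1 → queue [10, 11, 5, 13]
Visit 10 → queue [11, 5, 13]
Visit 11; enqueue 15 → queue [5, 13, 15]
Visit 5 → queue [13, 15]
Visit 13 → queue [15]
Visit 15 → queue []

16 -> 2 -> 6 -> 7 -> 14 -> 17 -> 8 -> 9 -> 12 -> 18 -> 3 -> 4 -> 1 -> 10 -> 11 -> 5 -> 13 -> 15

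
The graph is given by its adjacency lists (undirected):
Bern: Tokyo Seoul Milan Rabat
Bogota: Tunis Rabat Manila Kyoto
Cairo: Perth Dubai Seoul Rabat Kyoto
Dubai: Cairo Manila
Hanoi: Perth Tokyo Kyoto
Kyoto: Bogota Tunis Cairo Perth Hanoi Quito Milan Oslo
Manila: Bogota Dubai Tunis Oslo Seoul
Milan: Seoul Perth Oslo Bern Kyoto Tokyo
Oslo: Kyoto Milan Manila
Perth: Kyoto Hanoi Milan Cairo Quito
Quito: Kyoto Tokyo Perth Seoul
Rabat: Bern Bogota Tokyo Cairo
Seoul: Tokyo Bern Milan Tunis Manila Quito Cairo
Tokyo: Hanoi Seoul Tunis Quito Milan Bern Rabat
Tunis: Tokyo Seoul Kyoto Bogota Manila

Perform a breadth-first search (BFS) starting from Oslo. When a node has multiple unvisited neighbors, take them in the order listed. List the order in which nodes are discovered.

Oslo → Kyoto → Milan → Manila → Bogota → Tunis → Cairo → Perth → Hanoi → Quito → Seoul → Bern → Tokyo → Dubai → Rabat

Visit Oslo; enqueue Kyoto, Milan, Manila → queue [Kyoto, Milan, Manila]
Visit Kyoto; enqueue Bogota, Tunis, Cairo, Perth, Hanoi, Quito → queue [Milan, Manila, Bogota, Tunis, Cairo, Perth, Hanoi, Quito]
Visit Milan; enqueue Seoul, Bern, Tokyo → queue [Manila, Bogota, Tunis, Cairo, Perth, Hanoi, Quito, Seoul, Bern, Tokyo]
Visit Manila; enqueue Dubai → queue [Bogota, Tunis, Cairo, Perth, Hanoi, Quito, Seoul, Bern, Tokyo, Dubai]
Visit Bogota; enqueue Rabat → queue [Tunis, Cairo, Perth, Hanoi, Quito, Seoul, Bern, Tokyo, Dubai, Rabat]
Visit Tunis → queue [Cairo, Perth, Hanoi, Quito, Seoul, Bern, Tokyo, Dubai, Rabat]
Visit Cairo → queue [Perth, Hanoi, Quito, Seoul, Bern, Tokyo, Dubai, Rabat]
Visit Perth → queue [Hanoi, Quito, Seoul, Bern, Tokyo, Dubai, Rabat]
Visit Hanoi → queue [Quito, Seoul, Bern, Tokyo, Dubai, Rabat]
Visit Quito → queue [Seoul, Bern, Tokyo, Dubai, Rabat]
Visit Seoul → queue [Bern, Tokyo, Dubai, Rabat]
Visit Bern → queue [Tokyo, Dubai, Rabat]
Visit Tokyo → queue [Dubai, Rabat]
Visit Dubai → queue [Rabat]
Visit Rabat → queue []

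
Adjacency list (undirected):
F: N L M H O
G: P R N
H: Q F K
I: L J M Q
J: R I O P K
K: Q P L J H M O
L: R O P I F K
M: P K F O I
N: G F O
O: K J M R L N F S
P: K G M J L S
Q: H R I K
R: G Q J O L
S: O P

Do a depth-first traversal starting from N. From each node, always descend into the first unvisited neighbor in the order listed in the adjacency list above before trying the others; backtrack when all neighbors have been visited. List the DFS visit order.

Visit N
N → G
G → P
P → K
K → Q
Q → H
H → F
F → L
L → R
R → J
J → I
I → M
M → O
O → S

N → G → P → K → Q → H → F → L → R → J → I → M → O → S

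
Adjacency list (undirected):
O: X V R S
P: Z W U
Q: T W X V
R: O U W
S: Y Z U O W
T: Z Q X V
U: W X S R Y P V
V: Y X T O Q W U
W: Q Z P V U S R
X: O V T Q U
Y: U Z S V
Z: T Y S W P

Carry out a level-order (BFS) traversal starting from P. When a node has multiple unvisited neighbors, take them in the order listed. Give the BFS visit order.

Visit P; enqueue Z, W, U → queue [Z, W, U]
Visit Z; enqueue T, Y, S → queue [W, U, T, Y, S]
Visit W; enqueue Q, V, R → queue [U, T, Y, S, Q, V, R]
Visit U; enqueue X → queue [T, Y, S, Q, V, R, X]
Visit T → queue [Y, S, Q, V, R, X]
Visit Y → queue [S, Q, V, R, X]
Visit S; enqueue O → queue [Q, V, R, X, O]
Visit Q → queue [V, R, X, O]
Visit V → queue [R, X, O]
Visit R → queue [X, O]
Visit X → queue [O]
Visit O → queue []

P → Z → W → U → T → Y → S → Q → V → R → X → O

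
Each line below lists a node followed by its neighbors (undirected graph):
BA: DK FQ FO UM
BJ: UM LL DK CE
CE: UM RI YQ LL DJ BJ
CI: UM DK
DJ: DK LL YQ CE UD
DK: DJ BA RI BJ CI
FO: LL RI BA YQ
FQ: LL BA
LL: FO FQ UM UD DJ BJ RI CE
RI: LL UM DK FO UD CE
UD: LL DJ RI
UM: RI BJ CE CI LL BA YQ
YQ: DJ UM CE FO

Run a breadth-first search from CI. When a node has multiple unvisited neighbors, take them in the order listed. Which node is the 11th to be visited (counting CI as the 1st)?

Visit CI; enqueue UM, DK → queue [UM, DK]
Visit UM; enqueue RI, BJ, CE, LL, BA, YQ → queue [DK, RI, BJ, CE, LL, BA, YQ]
Visit DK; enqueue DJ → queue [RI, BJ, CE, LL, BA, YQ, DJ]
Visit RI; enqueue FO, UD → queue [BJ, CE, LL, BA, YQ, DJ, FO, UD]
Visit BJ → queue [CE, LL, BA, YQ, DJ, FO, UD]
Visit CE → queue [LL, BA, YQ, DJ, FO, UD]
Visit LL; enqueue FQ → queue [BA, YQ, DJ, FO, UD, FQ]
Visit BA → queue [YQ, DJ, FO, UD, FQ]
Visit YQ → queue [DJ, FO, UD, FQ]
Visit DJ → queue [FO, UD, FQ]
Visit FO → queue [UD, FQ]
Visit UD → queue [FQ]
Visit FQ → queue []

Visit order: CI, UM, DK, RI, BJ, CE, LL, BA, YQ, DJ, FO, UD, FQ

FO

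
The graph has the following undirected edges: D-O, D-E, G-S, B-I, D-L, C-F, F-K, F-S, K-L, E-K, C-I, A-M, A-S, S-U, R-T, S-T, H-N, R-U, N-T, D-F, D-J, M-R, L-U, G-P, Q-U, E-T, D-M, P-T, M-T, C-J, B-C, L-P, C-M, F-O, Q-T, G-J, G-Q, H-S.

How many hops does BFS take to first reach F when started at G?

2

Level 0: G
Level 1: J, P, Q, S
Level 2: A, C, D, F, H, L, T, U
Level 3: B, E, I, K, M, N, O, R
F first appears at level 2.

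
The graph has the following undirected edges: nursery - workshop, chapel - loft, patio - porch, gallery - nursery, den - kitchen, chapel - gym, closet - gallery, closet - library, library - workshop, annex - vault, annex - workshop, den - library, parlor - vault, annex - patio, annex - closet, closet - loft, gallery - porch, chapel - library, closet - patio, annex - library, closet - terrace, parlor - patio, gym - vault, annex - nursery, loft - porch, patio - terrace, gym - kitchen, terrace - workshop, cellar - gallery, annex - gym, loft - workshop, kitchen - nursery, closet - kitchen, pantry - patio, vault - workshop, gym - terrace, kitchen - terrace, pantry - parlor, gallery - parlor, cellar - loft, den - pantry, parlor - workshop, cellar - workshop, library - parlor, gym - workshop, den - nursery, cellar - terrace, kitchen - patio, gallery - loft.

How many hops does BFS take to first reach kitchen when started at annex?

Level 0: annex
Level 1: closet, gym, library, nursery, patio, vault, workshop
Level 2: cellar, chapel, den, gallery, kitchen, loft, pantry, parlor, porch, terrace
kitchen first appears at level 2.

2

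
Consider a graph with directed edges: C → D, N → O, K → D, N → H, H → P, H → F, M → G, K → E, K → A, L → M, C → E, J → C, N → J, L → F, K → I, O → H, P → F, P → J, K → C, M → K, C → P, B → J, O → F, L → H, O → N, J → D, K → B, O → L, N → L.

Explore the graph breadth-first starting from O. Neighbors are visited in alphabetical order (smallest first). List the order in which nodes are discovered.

Visit O; enqueue F, H, L, N → queue [F, H, L, N]
Visit F → queue [H, L, N]
Visit H; enqueue P → queue [L, N, P]
Visit L; enqueue M → queue [N, P, M]
Visit N; enqueue J → queue [P, M, J]
Visit P → queue [M, J]
Visit M; enqueue G, K → queue [J, G, K]
Visit J; enqueue C, D → queue [G, K, C, D]
Visit G → queue [K, C, D]
Visit K; enqueue A, B, E, I → queue [C, D, A, B, E, I]
Visit C → queue [D, A, B, E, I]
Visit D → queue [A, B, E, I]
Visit A → queue [B, E, I]
Visit B → queue [E, I]
Visit E → queue [I]
Visit I → queue []

O, F, H, L, N, P, M, J, G, K, C, D, A, B, E, I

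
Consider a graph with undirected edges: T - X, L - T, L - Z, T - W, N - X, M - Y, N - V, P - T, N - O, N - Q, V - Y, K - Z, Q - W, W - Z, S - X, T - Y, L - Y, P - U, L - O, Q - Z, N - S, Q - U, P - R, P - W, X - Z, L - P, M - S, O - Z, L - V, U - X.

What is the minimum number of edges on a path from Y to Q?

3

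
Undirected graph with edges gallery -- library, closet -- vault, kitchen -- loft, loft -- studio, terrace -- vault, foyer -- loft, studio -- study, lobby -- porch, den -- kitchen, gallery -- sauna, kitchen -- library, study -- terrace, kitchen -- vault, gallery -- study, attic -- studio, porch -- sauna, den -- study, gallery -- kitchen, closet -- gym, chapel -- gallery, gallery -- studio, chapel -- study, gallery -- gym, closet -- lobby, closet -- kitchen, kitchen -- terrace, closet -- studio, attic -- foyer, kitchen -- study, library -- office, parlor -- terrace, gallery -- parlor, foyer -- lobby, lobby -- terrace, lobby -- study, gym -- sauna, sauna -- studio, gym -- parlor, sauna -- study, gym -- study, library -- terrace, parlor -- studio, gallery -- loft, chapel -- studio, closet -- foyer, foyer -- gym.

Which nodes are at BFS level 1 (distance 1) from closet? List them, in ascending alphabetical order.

Level 0: closet
Level 1: foyer, gym, kitchen, lobby, studio, vault
Level 2: attic, chapel, den, gallery, library, loft, parlor, porch, sauna, study, terrace
Level 3: office

foyer, gym, kitchen, lobby, studio, vault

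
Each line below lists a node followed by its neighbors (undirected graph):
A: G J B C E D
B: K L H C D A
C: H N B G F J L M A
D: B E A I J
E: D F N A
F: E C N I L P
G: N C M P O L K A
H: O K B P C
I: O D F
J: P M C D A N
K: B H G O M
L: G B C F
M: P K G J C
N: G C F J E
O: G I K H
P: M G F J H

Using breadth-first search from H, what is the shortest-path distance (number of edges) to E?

3

Level 0: H
Level 1: B, C, K, O, P
Level 2: A, D, F, G, I, J, L, M, N
Level 3: E
E first appears at level 3.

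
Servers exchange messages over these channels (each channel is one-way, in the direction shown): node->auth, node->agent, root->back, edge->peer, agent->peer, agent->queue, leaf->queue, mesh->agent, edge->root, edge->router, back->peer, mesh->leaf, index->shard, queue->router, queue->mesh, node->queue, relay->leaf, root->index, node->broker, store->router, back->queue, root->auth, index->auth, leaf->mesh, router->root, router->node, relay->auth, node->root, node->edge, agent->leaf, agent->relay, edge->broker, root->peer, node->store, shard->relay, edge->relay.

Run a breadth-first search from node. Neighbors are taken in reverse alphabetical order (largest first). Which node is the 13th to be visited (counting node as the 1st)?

Visit node; enqueue store, root, queue, edge, broker, auth, agent → queue [store, root, queue, edge, broker, auth, agent]
Visit store; enqueue router → queue [root, queue, edge, broker, auth, agent, router]
Visit root; enqueue peer, index, back → queue [queue, edge, broker, auth, agent, router, peer, index, back]
Visit queue; enqueue mesh → queue [edge, broker, auth, agent, router, peer, index, back, mesh]
Visit edge; enqueue relay → queue [broker, auth, agent, router, peer, index, back, mesh, relay]
Visit broker → queue [auth, agent, router, peer, index, back, mesh, relay]
Visit auth → queue [agent, router, peer, index, back, mesh, relay]
Visit agent; enqueue leaf → queue [router, peer, index, back, mesh, relay, leaf]
Visit router → queue [peer, index, back, mesh, relay, leaf]
Visit peer → queue [index, back, mesh, relay, leaf]
Visit index; enqueue shard → queue [back, mesh, relay, leaf, shard]
Visit back → queue [mesh, relay, leaf, shard]
Visit mesh → queue [relay, leaf, shard]
Visit relay → queue [leaf, shard]
Visit leaf → queue [shard]
Visit shard → queue []

Visit order: node, store, root, queue, edge, broker, auth, agent, router, peer, index, back, mesh, relay, leaf, shard

mesh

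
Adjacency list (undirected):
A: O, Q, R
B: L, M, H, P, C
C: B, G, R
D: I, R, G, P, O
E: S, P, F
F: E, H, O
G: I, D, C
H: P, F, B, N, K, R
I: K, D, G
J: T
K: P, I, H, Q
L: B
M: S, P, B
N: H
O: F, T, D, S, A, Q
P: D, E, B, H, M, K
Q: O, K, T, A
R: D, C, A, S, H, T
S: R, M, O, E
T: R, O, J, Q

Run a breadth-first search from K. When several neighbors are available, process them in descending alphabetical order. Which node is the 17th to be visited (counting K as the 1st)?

Visit K; enqueue Q, P, I, H → queue [Q, P, I, H]
Visit Q; enqueue T, O, A → queue [P, I, H, T, O, A]
Visit P; enqueue M, E, D, B → queue [I, H, T, O, A, M, E, D, B]
Visit I; enqueue G → queue [H, T, O, A, M, E, D, B, G]
Visit H; enqueue R, N, F → queue [T, O, A, M, E, D, B, G, R, N, F]
Visit T; enqueue J → queue [O, A, M, E, D, B, G, R, N, F, J]
Visit O; enqueue S → queue [A, M, E, D, B, G, R, N, F, J, S]
Visit A → queue [M, E, D, B, G, R, N, F, J, S]
Visit M → queue [E, D, B, G, R, N, F, J, S]
Visit E → queue [D, B, G, R, N, F, J, S]
Visit D → queue [B, G, R, N, F, J, S]
Visit B; enqueue L, C → queue [G, R, N, F, J, S, L, C]
Visit G → queue [R, N, F, J, S, L, C]
Visit R → queue [N, F, J, S, L, C]
Visit N → queue [F, J, S, L, C]
Visit F → queue [J, S, L, C]
Visit J → queue [S, L, C]
Visit S → queue [L, C]
Visit L → queue [C]
Visit C → queue []

Visit order: K, Q, P, I, H, T, O, A, M, E, D, B, G, R, N, F, J, S, L, C

J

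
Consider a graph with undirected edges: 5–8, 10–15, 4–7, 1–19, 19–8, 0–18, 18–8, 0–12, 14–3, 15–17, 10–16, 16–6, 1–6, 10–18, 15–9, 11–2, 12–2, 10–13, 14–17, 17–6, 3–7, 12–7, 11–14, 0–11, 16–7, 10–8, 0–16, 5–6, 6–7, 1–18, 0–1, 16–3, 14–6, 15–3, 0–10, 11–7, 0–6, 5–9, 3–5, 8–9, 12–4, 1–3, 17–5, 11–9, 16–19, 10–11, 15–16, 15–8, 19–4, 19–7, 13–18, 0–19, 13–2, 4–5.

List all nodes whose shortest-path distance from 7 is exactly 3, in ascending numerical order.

Level 0: 7
Level 1: 3, 4, 6, 11, 12, 16, 19
Level 2: 0, 1, 2, 5, 8, 9, 10, 14, 15, 17
Level 3: 13, 18

13, 18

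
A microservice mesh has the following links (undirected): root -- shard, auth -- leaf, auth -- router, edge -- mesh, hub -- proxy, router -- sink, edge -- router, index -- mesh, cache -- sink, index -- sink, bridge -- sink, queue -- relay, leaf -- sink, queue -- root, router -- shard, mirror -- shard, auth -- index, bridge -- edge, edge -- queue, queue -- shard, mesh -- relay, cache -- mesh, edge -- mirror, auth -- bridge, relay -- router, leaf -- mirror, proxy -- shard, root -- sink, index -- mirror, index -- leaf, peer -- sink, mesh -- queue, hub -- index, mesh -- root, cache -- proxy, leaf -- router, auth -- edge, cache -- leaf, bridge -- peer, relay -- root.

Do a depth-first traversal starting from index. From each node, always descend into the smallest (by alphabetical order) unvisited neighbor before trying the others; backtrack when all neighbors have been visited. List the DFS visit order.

index auth bridge edge mesh cache leaf mirror shard proxy hub queue relay root sink peer router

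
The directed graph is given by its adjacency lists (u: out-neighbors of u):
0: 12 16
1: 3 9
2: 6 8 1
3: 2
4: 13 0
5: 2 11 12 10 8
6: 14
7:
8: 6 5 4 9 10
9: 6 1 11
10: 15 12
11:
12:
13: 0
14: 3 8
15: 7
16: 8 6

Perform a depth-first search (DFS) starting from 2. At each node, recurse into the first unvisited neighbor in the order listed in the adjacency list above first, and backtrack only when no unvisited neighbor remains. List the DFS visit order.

Visit 2
2 → 6
6 → 14
14 → 3
14 → 8
8 → 5
5 → 11
5 → 12
5 → 10
10 → 15
15 → 7
8 → 4
4 → 13
13 → 0
0 → 16
8 → 9
9 → 1

2, 6, 14, 3, 8, 5, 11, 12, 10, 15, 7, 4, 13, 0, 16, 9, 1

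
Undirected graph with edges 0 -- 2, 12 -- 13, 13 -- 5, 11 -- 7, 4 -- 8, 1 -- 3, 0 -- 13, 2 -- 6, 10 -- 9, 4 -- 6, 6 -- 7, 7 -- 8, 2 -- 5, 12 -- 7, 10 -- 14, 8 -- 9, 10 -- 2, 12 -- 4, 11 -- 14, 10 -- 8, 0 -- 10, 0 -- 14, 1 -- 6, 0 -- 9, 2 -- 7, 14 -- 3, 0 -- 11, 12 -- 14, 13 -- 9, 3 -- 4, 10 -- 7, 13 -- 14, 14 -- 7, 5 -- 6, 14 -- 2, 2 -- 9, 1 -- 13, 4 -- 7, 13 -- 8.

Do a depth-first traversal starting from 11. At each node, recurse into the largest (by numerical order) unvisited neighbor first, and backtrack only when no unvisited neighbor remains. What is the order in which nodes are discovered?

Visit 11
11 → 14
14 → 13
13 → 12
12 → 7
7 → 10
10 → 9
9 → 8
8 → 4
4 → 6
6 → 5
5 → 2
2 → 0
6 → 1
1 → 3

11 -> 14 -> 13 -> 12 -> 7 -> 10 -> 9 -> 8 -> 4 -> 6 -> 5 -> 2 -> 0 -> 1 -> 3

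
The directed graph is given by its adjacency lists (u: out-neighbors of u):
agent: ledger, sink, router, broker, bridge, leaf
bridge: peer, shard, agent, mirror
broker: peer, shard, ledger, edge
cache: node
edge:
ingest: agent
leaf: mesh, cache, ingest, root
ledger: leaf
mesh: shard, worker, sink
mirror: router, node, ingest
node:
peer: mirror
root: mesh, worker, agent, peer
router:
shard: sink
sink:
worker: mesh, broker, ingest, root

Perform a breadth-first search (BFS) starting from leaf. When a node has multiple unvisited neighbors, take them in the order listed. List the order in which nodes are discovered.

leaf → mesh → cache → ingest → root → shard → worker → sink → node → agent → peer → broker → ledger → router → bridge → mirror → edge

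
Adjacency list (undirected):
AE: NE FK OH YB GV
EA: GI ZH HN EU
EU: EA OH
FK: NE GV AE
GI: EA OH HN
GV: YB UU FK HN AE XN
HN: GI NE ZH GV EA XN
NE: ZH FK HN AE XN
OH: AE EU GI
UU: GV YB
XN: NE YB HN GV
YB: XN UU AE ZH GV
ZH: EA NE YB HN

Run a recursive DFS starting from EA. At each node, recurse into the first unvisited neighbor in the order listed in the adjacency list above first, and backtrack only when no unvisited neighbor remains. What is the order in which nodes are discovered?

EA, GI, OH, AE, NE, ZH, YB, XN, HN, GV, UU, FK, EU

Visit EA
EA → GI
GI → OH
OH → AE
AE → NE
NE → ZH
ZH → YB
YB → XN
XN → HN
HN → GV
GV → UU
GV → FK
OH → EU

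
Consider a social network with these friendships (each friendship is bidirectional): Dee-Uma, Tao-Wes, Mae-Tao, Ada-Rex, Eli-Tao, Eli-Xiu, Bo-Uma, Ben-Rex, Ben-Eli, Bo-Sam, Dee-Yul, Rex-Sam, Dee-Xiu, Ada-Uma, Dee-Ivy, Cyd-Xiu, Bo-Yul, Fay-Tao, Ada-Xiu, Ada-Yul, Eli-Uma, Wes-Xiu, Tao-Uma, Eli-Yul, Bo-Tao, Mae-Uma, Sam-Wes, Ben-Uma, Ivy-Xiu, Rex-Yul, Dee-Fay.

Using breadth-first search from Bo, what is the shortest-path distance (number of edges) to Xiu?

3

Level 0: Bo
Level 1: Sam, Tao, Uma, Yul
Level 2: Ada, Ben, Dee, Eli, Fay, Mae, Rex, Wes
Level 3: Ivy, Xiu
Level 4: Cyd
Xiu first appears at level 3.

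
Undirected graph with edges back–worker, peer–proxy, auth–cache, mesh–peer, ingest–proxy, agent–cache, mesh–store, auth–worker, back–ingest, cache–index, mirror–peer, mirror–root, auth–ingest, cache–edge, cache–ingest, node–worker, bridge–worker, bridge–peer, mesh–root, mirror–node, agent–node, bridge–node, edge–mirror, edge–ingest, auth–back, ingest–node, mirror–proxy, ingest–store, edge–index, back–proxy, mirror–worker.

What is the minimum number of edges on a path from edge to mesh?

3

Level 0: edge
Level 1: cache, index, ingest, mirror
Level 2: agent, auth, back, node, peer, proxy, root, store, worker
Level 3: bridge, mesh
mesh first appears at level 3.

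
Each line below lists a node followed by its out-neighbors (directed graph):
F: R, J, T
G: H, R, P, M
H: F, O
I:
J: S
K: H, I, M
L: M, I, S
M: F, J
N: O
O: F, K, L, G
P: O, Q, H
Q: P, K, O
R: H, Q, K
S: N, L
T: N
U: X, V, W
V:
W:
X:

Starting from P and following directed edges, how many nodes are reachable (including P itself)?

15

BFS from P visits: P, O, Q, H, F, K, L, G, R, J, T, I, M, S, N
Reachable nodes: 15 of 19 total.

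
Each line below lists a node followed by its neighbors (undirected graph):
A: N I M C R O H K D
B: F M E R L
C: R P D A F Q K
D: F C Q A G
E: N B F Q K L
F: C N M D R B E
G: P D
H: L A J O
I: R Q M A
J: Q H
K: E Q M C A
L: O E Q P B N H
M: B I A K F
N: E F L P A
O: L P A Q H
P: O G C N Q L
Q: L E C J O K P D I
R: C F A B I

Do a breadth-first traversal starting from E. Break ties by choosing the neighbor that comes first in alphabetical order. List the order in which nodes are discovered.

E, B, F, K, L, N, Q, M, R, C, D, A, H, O, P, I, J, G

Visit E; enqueue B, F, K, L, N, Q → queue [B, F, K, L, N, Q]
Visit B; enqueue M, R → queue [F, K, L, N, Q, M, R]
Visit F; enqueue C, D → queue [K, L, N, Q, M, R, C, D]
Visit K; enqueue A → queue [L, N, Q, M, R, C, D, A]
Visit L; enqueue H, O, P → queue [N, Q, M, R, C, D, A, H, O, P]
Visit N → queue [Q, M, R, C, D, A, H, O, P]
Visit Q; enqueue I, J → queue [M, R, C, D, A, H, O, P, I, J]
Visit M → queue [R, C, D, A, H, O, P, I, J]
Visit R → queue [C, D, A, H, O, P, I, J]
Visit C → queue [D, A, H, O, P, I, J]
Visit D; enqueue G → queue [A, H, O, P, I, J, G]
Visit A → queue [H, O, P, I, J, G]
Visit H → queue [O, P, I, J, G]
Visit O → queue [P, I, J, G]
Visit P → queue [I, J, G]
Visit I → queue [J, G]
Visit J → queue [G]
Visit G → queue []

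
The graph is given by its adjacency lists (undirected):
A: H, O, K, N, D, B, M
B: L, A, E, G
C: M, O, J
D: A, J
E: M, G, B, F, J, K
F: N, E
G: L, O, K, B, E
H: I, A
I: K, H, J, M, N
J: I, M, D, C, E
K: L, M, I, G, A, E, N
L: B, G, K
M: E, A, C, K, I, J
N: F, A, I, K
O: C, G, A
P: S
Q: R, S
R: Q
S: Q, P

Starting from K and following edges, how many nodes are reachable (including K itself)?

15

BFS from K visits: K, A, E, G, I, L, M, N, B, D, H, O, F, J, C
Reachable nodes: 15 of 19 total.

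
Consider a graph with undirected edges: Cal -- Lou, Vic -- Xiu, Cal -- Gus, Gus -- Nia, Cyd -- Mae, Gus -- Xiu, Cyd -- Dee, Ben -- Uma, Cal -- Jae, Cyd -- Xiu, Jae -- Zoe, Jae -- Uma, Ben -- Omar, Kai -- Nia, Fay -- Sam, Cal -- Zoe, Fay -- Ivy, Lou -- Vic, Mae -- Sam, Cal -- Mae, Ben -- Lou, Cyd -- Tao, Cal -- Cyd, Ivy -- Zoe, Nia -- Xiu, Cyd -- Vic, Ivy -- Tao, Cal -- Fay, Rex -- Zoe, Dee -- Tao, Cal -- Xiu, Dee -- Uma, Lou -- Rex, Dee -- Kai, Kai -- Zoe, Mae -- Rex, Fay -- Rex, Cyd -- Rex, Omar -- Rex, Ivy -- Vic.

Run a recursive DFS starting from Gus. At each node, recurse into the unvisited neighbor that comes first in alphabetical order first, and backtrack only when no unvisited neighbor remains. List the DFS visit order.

Visit Gus
Gus → Cal
Cal → Cyd
Cyd → Dee
Dee → Kai
Kai → Nia
Nia → Xiu
Xiu → Vic
Vic → Ivy
Ivy → Fay
Fay → Rex
Rex → Lou
Lou → Ben
Ben → Omar
Ben → Uma
Uma → Jae
Jae → Zoe
Rex → Mae
Mae → Sam
Ivy → Tao

Gus, Cal, Cyd, Dee, Kai, Nia, Xiu, Vic, Ivy, Fay, Rex, Lou, Ben, Omar, Uma, Jae, Zoe, Mae, Sam, Tao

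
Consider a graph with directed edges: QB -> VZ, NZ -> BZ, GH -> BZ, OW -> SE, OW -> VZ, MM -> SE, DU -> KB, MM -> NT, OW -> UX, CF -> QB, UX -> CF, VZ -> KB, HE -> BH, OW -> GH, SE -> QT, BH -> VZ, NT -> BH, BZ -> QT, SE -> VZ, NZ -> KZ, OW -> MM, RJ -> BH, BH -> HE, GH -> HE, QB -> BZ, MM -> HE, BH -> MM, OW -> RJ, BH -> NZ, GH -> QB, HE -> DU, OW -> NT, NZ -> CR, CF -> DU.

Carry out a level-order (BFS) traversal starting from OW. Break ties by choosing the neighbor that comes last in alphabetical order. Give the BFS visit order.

Visit OW; enqueue VZ, UX, SE, RJ, NT, MM, GH → queue [VZ, UX, SE, RJ, NT, MM, GH]
Visit VZ; enqueue KB → queue [UX, SE, RJ, NT, MM, GH, KB]
Visit UX; enqueue CF → queue [SE, RJ, NT, MM, GH, KB, CF]
Visit SE; enqueue QT → queue [RJ, NT, MM, GH, KB, CF, QT]
Visit RJ; enqueue BH → queue [NT, MM, GH, KB, CF, QT, BH]
Visit NT → queue [MM, GH, KB, CF, QT, BH]
Visit MM; enqueue HE → queue [GH, KB, CF, QT, BH, HE]
Visit GH; enqueue QB, BZ → queue [KB, CF, QT, BH, HE, QB, BZ]
Visit KB → queue [CF, QT, BH, HE, QB, BZ]
Visit CF; enqueue DU → queue [QT, BH, HE, QB, BZ, DU]
Visit QT → queue [BH, HE, QB, BZ, DU]
Visit BH; enqueue NZ → queue [HE, QB, BZ, DU, NZ]
Visit HE → queue [QB, BZ, DU, NZ]
Visit QB → queue [BZ, DU, NZ]
Visit BZ → queue [DU, NZ]
Visit DU → queue [NZ]
Visit NZ; enqueue KZ, CR → queue [KZ, CR]
Visit KZ → queue [CR]
Visit CR → queue []

OW, VZ, UX, SE, RJ, NT, MM, GH, KB, CF, QT, BH, HE, QB, BZ, DU, NZ, KZ, CR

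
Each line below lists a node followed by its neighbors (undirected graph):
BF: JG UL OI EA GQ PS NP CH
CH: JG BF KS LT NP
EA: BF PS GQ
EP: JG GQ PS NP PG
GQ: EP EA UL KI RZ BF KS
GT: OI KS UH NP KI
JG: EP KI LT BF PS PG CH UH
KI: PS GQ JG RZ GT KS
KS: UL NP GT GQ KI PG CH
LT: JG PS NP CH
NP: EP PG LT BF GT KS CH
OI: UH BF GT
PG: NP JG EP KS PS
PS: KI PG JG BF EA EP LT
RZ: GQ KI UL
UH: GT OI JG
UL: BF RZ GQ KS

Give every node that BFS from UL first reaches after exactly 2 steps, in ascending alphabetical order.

CH, EA, EP, GT, JG, KI, NP, OI, PG, PS

Level 0: UL
Level 1: BF, GQ, KS, RZ
Level 2: CH, EA, EP, GT, JG, KI, NP, OI, PG, PS
Level 3: LT, UH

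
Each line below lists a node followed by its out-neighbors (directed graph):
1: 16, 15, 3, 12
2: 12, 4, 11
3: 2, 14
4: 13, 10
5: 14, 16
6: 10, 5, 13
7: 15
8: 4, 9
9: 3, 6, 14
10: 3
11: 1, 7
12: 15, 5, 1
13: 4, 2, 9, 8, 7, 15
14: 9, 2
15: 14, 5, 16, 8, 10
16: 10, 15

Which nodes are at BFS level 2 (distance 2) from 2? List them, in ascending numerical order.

Level 0: 2
Level 1: 4, 11, 12
Level 2: 1, 5, 7, 10, 13, 15
Level 3: 3, 8, 9, 14, 16
Level 4: 6

1, 5, 7, 10, 13, 15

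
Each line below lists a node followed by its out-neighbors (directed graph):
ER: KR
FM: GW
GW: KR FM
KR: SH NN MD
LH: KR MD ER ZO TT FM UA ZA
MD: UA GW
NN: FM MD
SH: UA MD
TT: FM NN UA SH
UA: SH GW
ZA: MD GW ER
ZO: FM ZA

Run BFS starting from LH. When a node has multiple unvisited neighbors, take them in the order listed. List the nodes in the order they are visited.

LH KR MD ER ZO TT FM UA ZA SH NN GW

Visit LH; enqueue KR, MD, ER, ZO, TT, FM, UA, ZA → queue [KR, MD, ER, ZO, TT, FM, UA, ZA]
Visit KR; enqueue SH, NN → queue [MD, ER, ZO, TT, FM, UA, ZA, SH, NN]
Visit MD; enqueue GW → queue [ER, ZO, TT, FM, UA, ZA, SH, NN, GW]
Visit ER → queue [ZO, TT, FM, UA, ZA, SH, NN, GW]
Visit ZO → queue [TT, FM, UA, ZA, SH, NN, GW]
Visit TT → queue [FM, UA, ZA, SH, NN, GW]
Visit FM → queue [UA, ZA, SH, NN, GW]
Visit UA → queue [ZA, SH, NN, GW]
Visit ZA → queue [SH, NN, GW]
Visit SH → queue [NN, GW]
Visit NN → queue [GW]
Visit GW → queue []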